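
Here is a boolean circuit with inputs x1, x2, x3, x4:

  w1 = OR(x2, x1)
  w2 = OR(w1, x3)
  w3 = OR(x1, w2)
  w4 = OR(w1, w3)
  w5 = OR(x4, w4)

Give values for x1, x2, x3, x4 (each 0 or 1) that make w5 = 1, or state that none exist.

x1=0, x2=1, x3=1, x4=1

w5 = OR(x4, w4) must be 1, so at least one of x4, w4 is 1.
Check with x1=0, x2=1, x3=1, x4=1:
w1 = OR(x2, x1) = OR(1, 0) = 1
w2 = OR(w1, x3) = OR(1, 1) = 1
w3 = OR(x1, w2) = OR(0, 1) = 1
w4 = OR(w1, w3) = OR(1, 1) = 1
w5 = OR(x4, w4) = OR(1, 1) = 1
So w5 = 1 as required.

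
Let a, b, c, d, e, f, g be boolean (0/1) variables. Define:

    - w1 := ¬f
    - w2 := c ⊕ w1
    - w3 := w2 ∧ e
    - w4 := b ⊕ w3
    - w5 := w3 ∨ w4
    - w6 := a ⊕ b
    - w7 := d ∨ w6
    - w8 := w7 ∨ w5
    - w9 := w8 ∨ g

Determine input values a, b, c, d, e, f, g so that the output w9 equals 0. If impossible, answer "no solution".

a=0, b=0, c=1, d=0, e=0, f=1, g=0

w9 = w8 ∨ g must be 0, so both w8 = 0 and g = 0.
w8 = w7 ∨ w5 must be 0, so both w7 = 0 and w5 = 0.
w7 = d ∨ w6 must be 0, so both d = 0 and w6 = 0.
Check with a=0, b=0, c=1, d=0, e=0, f=1, g=0:
w1 = ¬f = ¬1 = 0
w2 = c ⊕ w1 = 1 ⊕ 0 = 1
w3 = w2 ∧ e = 1 ∧ 0 = 0
w4 = b ⊕ w3 = 0 ⊕ 0 = 0
w5 = w3 ∨ w4 = 0 ∨ 0 = 0
w6 = a ⊕ b = 0 ⊕ 0 = 0
w7 = d ∨ w6 = 0 ∨ 0 = 0
w8 = w7 ∨ w5 = 0 ∨ 0 = 0
w9 = w8 ∨ g = 0 ∨ 0 = 0
So w9 = 0 as required.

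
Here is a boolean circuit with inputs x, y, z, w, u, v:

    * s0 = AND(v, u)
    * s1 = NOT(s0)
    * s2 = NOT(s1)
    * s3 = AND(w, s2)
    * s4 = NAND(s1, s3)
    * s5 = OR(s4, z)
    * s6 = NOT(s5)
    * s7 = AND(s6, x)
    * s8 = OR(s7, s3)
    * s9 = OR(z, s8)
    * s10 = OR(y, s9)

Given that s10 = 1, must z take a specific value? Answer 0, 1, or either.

either

Both values of z occur among assignments with s10 = 1:
  z=0: x=0, y=0, z=0, w=1, u=1, v=1
  z=1: x=0, y=0, z=1, w=0, u=0, v=0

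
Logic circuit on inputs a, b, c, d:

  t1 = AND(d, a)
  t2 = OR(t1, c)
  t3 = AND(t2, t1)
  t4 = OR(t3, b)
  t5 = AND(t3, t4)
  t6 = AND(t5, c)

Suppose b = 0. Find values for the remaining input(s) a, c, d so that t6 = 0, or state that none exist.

a=0, c=1, d=1

t6 = AND(t5, c) must be 0, so at least one of t5, c is 0.
Check with b = 0 and a=0, c=1, d=1:
t1 = AND(d, a) = AND(1, 0) = 0
t2 = OR(t1, c) = OR(0, 1) = 1
t3 = AND(t2, t1) = AND(1, 0) = 0
t4 = OR(t3, b) = OR(0, 0) = 0
t5 = AND(t3, t4) = AND(0, 0) = 0
t6 = AND(t5, c) = AND(0, 1) = 0
So t6 = 0.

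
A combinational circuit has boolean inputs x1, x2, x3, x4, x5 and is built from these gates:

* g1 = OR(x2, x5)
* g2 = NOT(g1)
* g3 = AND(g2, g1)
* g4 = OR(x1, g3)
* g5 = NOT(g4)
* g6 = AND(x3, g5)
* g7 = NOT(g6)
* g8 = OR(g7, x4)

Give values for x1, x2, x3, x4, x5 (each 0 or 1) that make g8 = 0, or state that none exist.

x1=0, x2=1, x3=1, x4=0, x5=0

Check with x1=0, x2=1, x3=1, x4=0, x5=0:
g1 = OR(x2, x5) = OR(1, 0) = 1
g2 = NOT(g1) = NOT 1 = 0
g3 = AND(g2, g1) = AND(0, 1) = 0
g4 = OR(x1, g3) = OR(0, 0) = 0
g5 = NOT(g4) = NOT 0 = 1
g6 = AND(x3, g5) = AND(1, 1) = 1
g7 = NOT(g6) = NOT 1 = 0
g8 = OR(g7, x4) = OR(0, 0) = 0
So g8 = 0 as required.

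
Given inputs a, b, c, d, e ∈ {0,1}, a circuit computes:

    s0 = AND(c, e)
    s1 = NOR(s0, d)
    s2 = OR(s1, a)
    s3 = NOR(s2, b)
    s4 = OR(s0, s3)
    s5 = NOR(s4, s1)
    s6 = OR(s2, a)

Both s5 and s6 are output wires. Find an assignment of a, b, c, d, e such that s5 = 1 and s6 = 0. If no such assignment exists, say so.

a=0 b=1 c=0 d=1 e=0

Check with a=0 b=1 c=0 d=1 e=0:
s0 = AND(c, e) = AND(0, 0) = 0
s1 = NOR(s0, d) = NOR(0, 1) = 0
s2 = OR(s1, a) = OR(0, 0) = 0
s3 = NOR(s2, b) = NOR(0, 1) = 0
s4 = OR(s0, s3) = OR(0, 0) = 0
s5 = NOR(s4, s1) = NOR(0, 0) = 1
s6 = OR(s2, a) = OR(0, 0) = 0
So s5 = 1 and s6 = 0.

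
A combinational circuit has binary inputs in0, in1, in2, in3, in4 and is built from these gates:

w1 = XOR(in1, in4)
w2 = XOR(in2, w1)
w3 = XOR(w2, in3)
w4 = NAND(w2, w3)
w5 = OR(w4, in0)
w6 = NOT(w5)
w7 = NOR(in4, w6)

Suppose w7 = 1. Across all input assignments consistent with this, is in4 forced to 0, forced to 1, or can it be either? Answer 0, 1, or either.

w7 = NOR(in4, w6) must be 1, so both in4 = 0 and w6 = 0.
w6 = NOT(w5) must be 0, so w5 = 1.
w5 = OR(w4, in0) must be 1, so at least one of w4, in0 is 1.
Every assignment with w7 = 1 has in4 = 0; there are 14 such assignment(s).

0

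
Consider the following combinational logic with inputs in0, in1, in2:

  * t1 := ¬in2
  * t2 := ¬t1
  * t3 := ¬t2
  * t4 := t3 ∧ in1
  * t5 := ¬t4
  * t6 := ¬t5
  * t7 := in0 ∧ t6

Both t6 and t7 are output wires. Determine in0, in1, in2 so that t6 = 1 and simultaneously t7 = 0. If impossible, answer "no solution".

in0=0, in1=1, in2=0

Check with in0=0, in1=1, in2=0:
t1 = ¬in2 = ¬0 = 1
t2 = ¬t1 = ¬1 = 0
t3 = ¬t2 = ¬0 = 1
t4 = t3 ∧ in1 = 1 ∧ 1 = 1
t5 = ¬t4 = ¬1 = 0
t6 = ¬t5 = ¬0 = 1
t7 = in0 ∧ t6 = 0 ∧ 1 = 0
So t6 = 1 and t7 = 0.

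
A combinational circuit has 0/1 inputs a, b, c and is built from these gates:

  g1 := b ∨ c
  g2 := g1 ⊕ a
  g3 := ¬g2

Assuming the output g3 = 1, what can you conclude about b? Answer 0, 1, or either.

Both values of b occur among assignments with g3 = 1:
  b=0: a=0, b=0, c=0
  b=1: a=1, b=1, c=0

either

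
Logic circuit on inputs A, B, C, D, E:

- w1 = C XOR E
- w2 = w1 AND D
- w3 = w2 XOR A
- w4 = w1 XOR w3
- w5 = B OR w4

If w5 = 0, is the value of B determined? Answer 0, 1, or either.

w5 = B OR w4 must be 0, so both B = 0 and w4 = 0.
Every assignment with w5 = 0 has B = 0; there are 8 such assignment(s).

0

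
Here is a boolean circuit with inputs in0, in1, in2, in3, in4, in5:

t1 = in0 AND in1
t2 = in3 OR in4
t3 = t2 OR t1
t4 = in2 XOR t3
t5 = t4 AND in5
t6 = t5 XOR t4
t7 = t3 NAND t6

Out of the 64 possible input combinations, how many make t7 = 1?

t7 = t3 NAND t6 must be 1, so at least one of t3, t6 is 0.
Enumerating the 64 input combinations, 51 give t7 = 1 and 13 give t7 = 0.

51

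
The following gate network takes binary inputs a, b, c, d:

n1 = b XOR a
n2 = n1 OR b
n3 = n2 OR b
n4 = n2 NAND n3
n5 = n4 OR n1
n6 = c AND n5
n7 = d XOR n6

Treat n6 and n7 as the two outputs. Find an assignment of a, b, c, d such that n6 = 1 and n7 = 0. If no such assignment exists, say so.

Check with a=0 b=0 c=1 d=1:
n1 = b XOR a = 0 XOR 0 = 0
n2 = n1 OR b = 0 OR 0 = 0
n3 = n2 OR b = 0 OR 0 = 0
n4 = n2 NAND n3 = 0 NAND 0 = 1
n5 = n4 OR n1 = 1 OR 0 = 1
n6 = c AND n5 = 1 AND 1 = 1
n7 = d XOR n6 = 1 XOR 1 = 0
So n6 = 1 and n7 = 0.

a=0 b=0 c=1 d=1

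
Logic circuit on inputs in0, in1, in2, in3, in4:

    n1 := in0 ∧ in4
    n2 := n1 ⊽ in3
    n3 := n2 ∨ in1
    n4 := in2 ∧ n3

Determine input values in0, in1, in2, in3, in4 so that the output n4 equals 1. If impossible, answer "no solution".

in0=0, in1=1, in2=1, in3=1, in4=1

n4 = in2 ∧ n3 must be 1, so both in2 = 1 and n3 = 1.
n3 = n2 ∨ in1 must be 1, so at least one of n2, in1 is 1.
Check with in0=0, in1=1, in2=1, in3=1, in4=1:
n1 = in0 ∧ in4 = 0 ∧ 1 = 0
n2 = n1 ⊽ in3 = 0 ⊽ 1 = 0
n3 = n2 ∨ in1 = 0 ∨ 1 = 1
n4 = in2 ∧ n3 = 1 ∧ 1 = 1
So n4 = 1 as required.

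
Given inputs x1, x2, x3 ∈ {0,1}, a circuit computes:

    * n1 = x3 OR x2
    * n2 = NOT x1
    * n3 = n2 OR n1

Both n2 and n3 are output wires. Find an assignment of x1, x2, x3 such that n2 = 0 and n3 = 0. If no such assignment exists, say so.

Check with x1=1, x2=0, x3=0:
n1 = x3 OR x2 = 0 OR 0 = 0
n2 = NOT x1 = NOT 1 = 0
n3 = n2 OR n1 = 0 OR 0 = 0
So n2 = 0 and n3 = 0.

x1=1, x2=0, x3=0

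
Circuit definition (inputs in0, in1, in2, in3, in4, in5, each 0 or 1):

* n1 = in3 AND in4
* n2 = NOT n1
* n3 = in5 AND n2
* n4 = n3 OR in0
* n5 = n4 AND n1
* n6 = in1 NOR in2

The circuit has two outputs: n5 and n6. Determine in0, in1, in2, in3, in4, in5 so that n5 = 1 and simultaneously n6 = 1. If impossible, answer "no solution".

Check with in0=1, in1=0, in2=0, in3=1, in4=1, in5=0:
n1 = in3 AND in4 = 1 AND 1 = 1
n2 = NOT n1 = NOT 1 = 0
n3 = in5 AND n2 = 0 AND 0 = 0
n4 = n3 OR in0 = 0 OR 1 = 1
n5 = n4 AND n1 = 1 AND 1 = 1
n6 = in1 NOR in2 = 0 NOR 0 = 1
So n5 = 1 and n6 = 1.

in0=1, in1=0, in2=0, in3=1, in4=1, in5=0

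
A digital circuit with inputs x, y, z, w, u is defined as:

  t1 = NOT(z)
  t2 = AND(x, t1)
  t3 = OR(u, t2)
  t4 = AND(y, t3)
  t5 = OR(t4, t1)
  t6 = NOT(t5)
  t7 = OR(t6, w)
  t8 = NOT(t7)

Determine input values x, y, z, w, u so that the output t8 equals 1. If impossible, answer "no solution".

t8 = NOT(t7) must be 1, so t7 = 0.
t7 = OR(t6, w) must be 0, so both t6 = 0 and w = 0.
t6 = NOT(t5) must be 0, so t5 = 1.
Check with x=0, y=1, z=0, w=0, u=1:
t1 = NOT(z) = NOT 0 = 1
t2 = AND(x, t1) = AND(0, 1) = 0
t3 = OR(u, t2) = OR(1, 0) = 1
t4 = AND(y, t3) = AND(1, 1) = 1
t5 = OR(t4, t1) = OR(1, 1) = 1
t6 = NOT(t5) = NOT 1 = 0
t7 = OR(t6, w) = OR(0, 0) = 0
t8 = NOT(t7) = NOT 0 = 1
So t8 = 1 as required.

x=0, y=1, z=0, w=0, u=1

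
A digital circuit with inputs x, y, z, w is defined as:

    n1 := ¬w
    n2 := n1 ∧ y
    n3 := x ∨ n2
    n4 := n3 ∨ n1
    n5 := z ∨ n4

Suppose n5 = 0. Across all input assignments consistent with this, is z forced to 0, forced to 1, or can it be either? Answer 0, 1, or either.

n5 = z ∨ n4 must be 0, so both z = 0 and n4 = 0.
n4 = n3 ∨ n1 must be 0, so both n3 = 0 and n1 = 0.
n3 = x ∨ n2 must be 0, so both x = 0 and n2 = 0.
Every assignment with n5 = 0 has z = 0; there are 2 such assignment(s).
  x=0, y=0, z=0, w=1
  x=0, y=1, z=0, w=1

0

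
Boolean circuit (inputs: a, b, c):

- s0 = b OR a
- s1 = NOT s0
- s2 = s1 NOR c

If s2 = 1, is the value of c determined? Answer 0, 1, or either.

0

s2 = s1 NOR c must be 1, so both s1 = 0 and c = 0.
Every assignment with s2 = 1 has c = 0; there are 3 such assignment(s).
  a=0, b=1, c=0
  a=1, b=0, c=0
  a=1, b=1, c=0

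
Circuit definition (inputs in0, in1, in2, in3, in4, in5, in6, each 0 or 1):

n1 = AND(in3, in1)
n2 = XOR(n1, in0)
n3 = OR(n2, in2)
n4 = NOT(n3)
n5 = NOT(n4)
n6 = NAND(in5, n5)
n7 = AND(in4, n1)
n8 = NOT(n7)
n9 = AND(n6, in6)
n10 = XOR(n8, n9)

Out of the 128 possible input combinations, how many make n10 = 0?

n10 = XOR(n8, n9) must be 0, so n8 and n9 are equal.
Enumerating the 128 input combinations, 46 give n10 = 0 and 82 give n10 = 1.

46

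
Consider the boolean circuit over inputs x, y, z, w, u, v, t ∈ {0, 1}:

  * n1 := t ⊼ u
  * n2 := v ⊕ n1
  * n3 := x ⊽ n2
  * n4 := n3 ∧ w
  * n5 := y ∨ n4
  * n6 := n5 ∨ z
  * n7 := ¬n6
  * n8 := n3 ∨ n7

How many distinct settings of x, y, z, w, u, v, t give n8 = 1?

n8 = n3 ∨ n7 must be 1, so at least one of n3, n7 is 1.
Enumerating the 128 input combinations, 56 give n8 = 1 and 72 give n8 = 0.

56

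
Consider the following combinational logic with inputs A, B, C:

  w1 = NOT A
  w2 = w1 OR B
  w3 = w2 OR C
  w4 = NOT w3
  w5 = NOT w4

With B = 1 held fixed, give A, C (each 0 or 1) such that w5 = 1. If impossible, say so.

A=0, C=0

w5 = NOT w4 must be 1, so w4 = 0.
w4 = NOT w3 must be 0, so w3 = 1.
Check with B = 1 and A=0, C=0:
w1 = NOT A = NOT 0 = 1
w2 = w1 OR B = 1 OR 1 = 1
w3 = w2 OR C = 1 OR 0 = 1
w4 = NOT w3 = NOT 1 = 0
w5 = NOT w4 = NOT 0 = 1
So w5 = 1.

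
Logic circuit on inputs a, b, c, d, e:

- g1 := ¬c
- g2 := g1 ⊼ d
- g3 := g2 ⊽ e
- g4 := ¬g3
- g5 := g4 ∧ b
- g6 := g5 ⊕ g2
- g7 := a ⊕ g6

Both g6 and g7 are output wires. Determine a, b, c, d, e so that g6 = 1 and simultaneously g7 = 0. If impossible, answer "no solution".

Check with a=1, b=0, c=0, d=0, e=0:
g1 = ¬c = ¬0 = 1
g2 = g1 ⊼ d = 1 ⊼ 0 = 1
g3 = g2 ⊽ e = 1 ⊽ 0 = 0
g4 = ¬g3 = ¬0 = 1
g5 = g4 ∧ b = 1 ∧ 0 = 0
g6 = g5 ⊕ g2 = 0 ⊕ 1 = 1
g7 = a ⊕ g6 = 1 ⊕ 1 = 0
So g6 = 1 and g7 = 0.

a=1, b=0, c=0, d=0, e=0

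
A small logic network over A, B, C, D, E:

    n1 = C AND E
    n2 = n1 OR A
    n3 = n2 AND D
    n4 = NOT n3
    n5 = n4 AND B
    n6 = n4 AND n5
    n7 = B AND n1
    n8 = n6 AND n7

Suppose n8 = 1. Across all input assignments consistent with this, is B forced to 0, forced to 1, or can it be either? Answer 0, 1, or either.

n8 = n6 AND n7 must be 1, so both n6 = 1 and n7 = 1.
Every assignment with n8 = 1 has B = 1; there are 2 such assignment(s).
  A=0, B=1, C=1, D=0, E=1
  A=1, B=1, C=1, D=0, E=1

1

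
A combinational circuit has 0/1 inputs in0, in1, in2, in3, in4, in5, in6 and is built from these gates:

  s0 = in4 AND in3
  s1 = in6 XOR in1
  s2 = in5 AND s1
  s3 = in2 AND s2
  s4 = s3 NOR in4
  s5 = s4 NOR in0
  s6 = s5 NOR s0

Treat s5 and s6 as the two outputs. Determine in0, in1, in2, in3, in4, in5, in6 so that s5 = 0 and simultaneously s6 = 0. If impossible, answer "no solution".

Check with in0=1, in1=1, in2=1, in3=1, in4=1, in5=0, in6=1:
s0 = in4 AND in3 = 1 AND 1 = 1
s1 = in6 XOR in1 = 1 XOR 1 = 0
s2 = in5 AND s1 = 0 AND 0 = 0
s3 = in2 AND s2 = 1 AND 0 = 0
s4 = s3 NOR in4 = 0 NOR 1 = 0
s5 = s4 NOR in0 = 0 NOR 1 = 0
s6 = s5 NOR s0 = 0 NOR 1 = 0
So s5 = 0 and s6 = 0.

in0=1, in1=1, in2=1, in3=1, in4=1, in5=0, in6=1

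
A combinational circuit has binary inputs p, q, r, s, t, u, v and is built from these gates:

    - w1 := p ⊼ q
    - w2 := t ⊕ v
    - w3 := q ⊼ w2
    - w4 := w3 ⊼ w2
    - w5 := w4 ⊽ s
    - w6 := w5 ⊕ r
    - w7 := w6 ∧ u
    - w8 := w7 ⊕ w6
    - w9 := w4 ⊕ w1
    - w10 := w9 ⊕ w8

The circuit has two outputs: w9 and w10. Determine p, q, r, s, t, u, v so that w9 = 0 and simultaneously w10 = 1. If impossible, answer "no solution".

Check with p=1 q=0 r=1 s=1 t=1 u=0 v=1:
w1 = p ⊼ q = 1 ⊼ 0 = 1
w2 = t ⊕ v = 1 ⊕ 1 = 0
w3 = q ⊼ w2 = 0 ⊼ 0 = 1
w4 = w3 ⊼ w2 = 1 ⊼ 0 = 1
w5 = w4 ⊽ s = 1 ⊽ 1 = 0
w6 = w5 ⊕ r = 0 ⊕ 1 = 1
w7 = w6 ∧ u = 1 ∧ 0 = 0
w8 = w7 ⊕ w6 = 0 ⊕ 1 = 1
w9 = w4 ⊕ w1 = 1 ⊕ 1 = 0
w10 = w9 ⊕ w8 = 0 ⊕ 1 = 1
So w9 = 0 and w10 = 1.

p=1 q=0 r=1 s=1 t=1 u=0 v=1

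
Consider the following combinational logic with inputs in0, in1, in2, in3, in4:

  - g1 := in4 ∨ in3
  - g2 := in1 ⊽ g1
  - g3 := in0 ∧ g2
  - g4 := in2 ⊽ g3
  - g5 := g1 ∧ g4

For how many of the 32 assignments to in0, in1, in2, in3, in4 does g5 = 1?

12

g5 = g1 ∧ g4 must be 1, so both g1 = 1 and g4 = 1.
g1 = in4 ∨ in3 must be 1, so at least one of in4, in3 is 1.
g4 = in2 ⊽ g3 must be 1, so both in2 = 0 and g3 = 0.
Enumerating the 32 input combinations, 12 give g5 = 1 and 20 give g5 = 0.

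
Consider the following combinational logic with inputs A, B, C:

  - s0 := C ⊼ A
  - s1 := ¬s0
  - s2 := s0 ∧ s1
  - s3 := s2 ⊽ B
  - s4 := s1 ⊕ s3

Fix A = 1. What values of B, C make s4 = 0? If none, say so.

Check with A = 1 and B=1, C=0:
s0 = C ⊼ A = 0 ⊼ 1 = 1
s1 = ¬s0 = ¬1 = 0
s2 = s0 ∧ s1 = 1 ∧ 0 = 0
s3 = s2 ⊽ B = 0 ⊽ 1 = 0
s4 = s1 ⊕ s3 = 0 ⊕ 0 = 0
So s4 = 0.

B=1, C=0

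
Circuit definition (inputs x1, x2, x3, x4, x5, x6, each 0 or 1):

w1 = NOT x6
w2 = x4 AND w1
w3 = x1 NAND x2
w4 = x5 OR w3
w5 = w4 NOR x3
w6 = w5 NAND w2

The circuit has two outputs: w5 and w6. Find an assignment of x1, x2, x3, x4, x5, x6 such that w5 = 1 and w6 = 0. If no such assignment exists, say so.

x1=1, x2=1, x3=0, x4=1, x5=0, x6=0

Check with x1=1, x2=1, x3=0, x4=1, x5=0, x6=0:
w1 = NOT x6 = NOT 0 = 1
w2 = x4 AND w1 = 1 AND 1 = 1
w3 = x1 NAND x2 = 1 NAND 1 = 0
w4 = x5 OR w3 = 0 OR 0 = 0
w5 = w4 NOR x3 = 0 NOR 0 = 1
w6 = w5 NAND w2 = 1 NAND 1 = 0
So w5 = 1 and w6 = 0.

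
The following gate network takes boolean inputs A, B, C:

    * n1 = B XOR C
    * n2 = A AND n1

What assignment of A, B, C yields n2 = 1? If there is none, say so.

Check with A=1, B=0, C=1:
n1 = B XOR C = 0 XOR 1 = 1
n2 = A AND n1 = 1 AND 1 = 1
So n2 = 1 as required.

A=1, B=0, C=1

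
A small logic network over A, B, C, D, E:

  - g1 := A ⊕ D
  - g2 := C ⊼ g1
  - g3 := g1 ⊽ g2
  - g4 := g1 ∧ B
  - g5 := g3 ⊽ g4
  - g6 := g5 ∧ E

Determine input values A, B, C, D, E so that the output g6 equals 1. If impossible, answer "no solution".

A=1, B=0, C=1, D=0, E=1

g6 = g5 ∧ E must be 1, so both g5 = 1 and E = 1.
Check with A=1, B=0, C=1, D=0, E=1:
g1 = A ⊕ D = 1 ⊕ 0 = 1
g2 = C ⊼ g1 = 1 ⊼ 1 = 0
g3 = g1 ⊽ g2 = 1 ⊽ 0 = 0
g4 = g1 ∧ B = 1 ∧ 0 = 0
g5 = g3 ⊽ g4 = 0 ⊽ 0 = 1
g6 = g5 ∧ E = 1 ∧ 1 = 1
So g6 = 1 as required.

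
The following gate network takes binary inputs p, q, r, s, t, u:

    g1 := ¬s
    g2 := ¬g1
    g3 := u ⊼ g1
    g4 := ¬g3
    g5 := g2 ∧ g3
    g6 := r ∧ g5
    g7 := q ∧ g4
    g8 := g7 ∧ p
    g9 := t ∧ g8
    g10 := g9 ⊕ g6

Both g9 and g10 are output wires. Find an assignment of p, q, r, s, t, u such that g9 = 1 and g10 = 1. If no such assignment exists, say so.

p=1, q=1, r=1, s=0, t=1, u=1

Check with p=1, q=1, r=1, s=0, t=1, u=1:
g1 = ¬s = ¬0 = 1
g2 = ¬g1 = ¬1 = 0
g3 = u ⊼ g1 = 1 ⊼ 1 = 0
g4 = ¬g3 = ¬0 = 1
g5 = g2 ∧ g3 = 0 ∧ 0 = 0
g6 = r ∧ g5 = 1 ∧ 0 = 0
g7 = q ∧ g4 = 1 ∧ 1 = 1
g8 = g7 ∧ p = 1 ∧ 1 = 1
g9 = t ∧ g8 = 1 ∧ 1 = 1
g10 = g9 ⊕ g6 = 1 ⊕ 0 = 1
So g9 = 1 and g10 = 1.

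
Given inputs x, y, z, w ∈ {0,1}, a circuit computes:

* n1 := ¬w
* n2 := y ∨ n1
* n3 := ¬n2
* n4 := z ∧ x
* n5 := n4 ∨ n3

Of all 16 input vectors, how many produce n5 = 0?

9

n5 = n4 ∨ n3 must be 0, so both n4 = 0 and n3 = 0.
n4 = z ∧ x must be 0, so at least one of z, x is 0.
Enumerating the 16 input combinations, 9 give n5 = 0 and 7 give n5 = 1.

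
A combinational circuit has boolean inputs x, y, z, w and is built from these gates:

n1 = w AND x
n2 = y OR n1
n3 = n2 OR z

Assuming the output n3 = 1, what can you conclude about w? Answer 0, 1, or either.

either

Both values of w occur among assignments with n3 = 1:
  w=0: x=0, y=0, z=1, w=0
  w=1: x=0, y=0, z=1, w=1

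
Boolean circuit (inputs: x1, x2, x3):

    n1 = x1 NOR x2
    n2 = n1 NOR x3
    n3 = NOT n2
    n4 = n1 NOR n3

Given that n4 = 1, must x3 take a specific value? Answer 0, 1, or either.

n4 = n1 NOR n3 must be 1, so both n1 = 0 and n3 = 0.
n1 = x1 NOR x2 must be 0, so at least one of x1, x2 is 1.
Every assignment with n4 = 1 has x3 = 0; there are 3 such assignment(s).
  x1=0, x2=1, x3=0
  x1=1, x2=0, x3=0
  x1=1, x2=1, x3=0

0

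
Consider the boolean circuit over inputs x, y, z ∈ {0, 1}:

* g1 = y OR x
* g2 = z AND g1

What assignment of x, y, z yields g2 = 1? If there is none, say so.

Check with x=1, y=0, z=1:
g1 = y OR x = 0 OR 1 = 1
g2 = z AND g1 = 1 AND 1 = 1
So g2 = 1 as required.

x=1, y=0, z=1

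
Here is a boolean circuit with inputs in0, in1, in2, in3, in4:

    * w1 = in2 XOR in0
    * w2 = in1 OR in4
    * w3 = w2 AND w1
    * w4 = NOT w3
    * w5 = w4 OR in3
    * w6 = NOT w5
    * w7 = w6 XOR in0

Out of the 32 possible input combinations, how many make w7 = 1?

w7 = w6 XOR in0 must be 1, so w6 and in0 differ.
Enumerating the 32 input combinations, 16 give w7 = 1 and 16 give w7 = 0.

16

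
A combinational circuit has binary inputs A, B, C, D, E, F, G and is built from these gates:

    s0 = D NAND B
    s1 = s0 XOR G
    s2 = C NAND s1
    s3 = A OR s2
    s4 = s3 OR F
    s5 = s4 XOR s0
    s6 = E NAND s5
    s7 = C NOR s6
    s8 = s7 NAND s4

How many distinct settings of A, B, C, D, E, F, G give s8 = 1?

s8 = s7 NAND s4 must be 1, so at least one of s7, s4 is 0.
Enumerating the 128 input combinations, 120 give s8 = 1 and 8 give s8 = 0.

120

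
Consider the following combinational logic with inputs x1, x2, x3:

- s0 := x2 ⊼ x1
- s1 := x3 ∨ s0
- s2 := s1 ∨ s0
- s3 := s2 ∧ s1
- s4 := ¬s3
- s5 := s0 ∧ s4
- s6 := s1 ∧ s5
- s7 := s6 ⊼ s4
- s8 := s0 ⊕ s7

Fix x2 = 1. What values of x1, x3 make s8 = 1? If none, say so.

Check with x2 = 1 and x1=1, x3=1:
s0 = x2 ⊼ x1 = 1 ⊼ 1 = 0
s1 = x3 ∨ s0 = 1 ∨ 0 = 1
s2 = s1 ∨ s0 = 1 ∨ 0 = 1
s3 = s2 ∧ s1 = 1 ∧ 1 = 1
s4 = ¬s3 = ¬1 = 0
s5 = s0 ∧ s4 = 0 ∧ 0 = 0
s6 = s1 ∧ s5 = 1 ∧ 0 = 0
s7 = s6 ⊼ s4 = 0 ⊼ 0 = 1
s8 = s0 ⊕ s7 = 0 ⊕ 1 = 1
So s8 = 1.

x1=1, x3=1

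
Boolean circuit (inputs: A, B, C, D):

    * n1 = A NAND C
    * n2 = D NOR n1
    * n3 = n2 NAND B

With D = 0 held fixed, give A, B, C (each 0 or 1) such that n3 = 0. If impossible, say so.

A=1, B=1, C=1

n3 = n2 NAND B must be 0, so both n2 = 1 and B = 1.
n2 = D NOR n1 must be 1, so both D = 0 and n1 = 0.
Check with D = 0 and A=1, B=1, C=1:
n1 = A NAND C = 1 NAND 1 = 0
n2 = D NOR n1 = 0 NOR 0 = 1
n3 = n2 NAND B = 1 NAND 1 = 0
So n3 = 0.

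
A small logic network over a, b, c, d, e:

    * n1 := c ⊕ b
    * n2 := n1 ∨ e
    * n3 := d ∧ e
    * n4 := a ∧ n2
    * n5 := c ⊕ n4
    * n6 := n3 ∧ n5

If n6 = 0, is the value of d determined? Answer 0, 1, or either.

either

Both values of d occur among assignments with n6 = 0:
  d=0: a=0, b=0, c=0, d=0, e=0
  d=1: a=0, b=0, c=0, d=1, e=0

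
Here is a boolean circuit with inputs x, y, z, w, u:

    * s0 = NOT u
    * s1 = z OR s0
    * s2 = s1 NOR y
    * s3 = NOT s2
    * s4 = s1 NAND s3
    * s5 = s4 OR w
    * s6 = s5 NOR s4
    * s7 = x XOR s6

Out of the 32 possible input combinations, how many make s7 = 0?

s7 = x XOR s6 must be 0, so x and s6 are equal.
Enumerating the 32 input combinations, 16 give s7 = 0 and 16 give s7 = 1.

16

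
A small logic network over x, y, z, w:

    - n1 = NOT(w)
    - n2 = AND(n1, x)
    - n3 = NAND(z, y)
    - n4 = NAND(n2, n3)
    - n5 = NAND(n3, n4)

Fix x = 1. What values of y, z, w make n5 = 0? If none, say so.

Check with x = 1 and y=0, z=1, w=1:
n1 = NOT(w) = NOT 1 = 0
n2 = AND(n1, x) = AND(0, 1) = 0
n3 = NAND(z, y) = NAND(1, 0) = 1
n4 = NAND(n2, n3) = NAND(0, 1) = 1
n5 = NAND(n3, n4) = NAND(1, 1) = 0
So n5 = 0.

y=0, z=1, w=1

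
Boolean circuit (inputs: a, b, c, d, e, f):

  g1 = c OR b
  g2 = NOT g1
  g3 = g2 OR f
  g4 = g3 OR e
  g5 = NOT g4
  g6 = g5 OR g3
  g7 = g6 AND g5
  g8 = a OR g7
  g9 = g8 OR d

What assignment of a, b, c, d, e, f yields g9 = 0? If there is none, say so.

a=0, b=1, c=1, d=0, e=1, f=0

Check with a=0, b=1, c=1, d=0, e=1, f=0:
g1 = c OR b = 1 OR 1 = 1
g2 = NOT g1 = NOT 1 = 0
g3 = g2 OR f = 0 OR 0 = 0
g4 = g3 OR e = 0 OR 1 = 1
g5 = NOT g4 = NOT 1 = 0
g6 = g5 OR g3 = 0 OR 0 = 0
g7 = g6 AND g5 = 0 AND 0 = 0
g8 = a OR g7 = 0 OR 0 = 0
g9 = g8 OR d = 0 OR 0 = 0
So g9 = 0 as required.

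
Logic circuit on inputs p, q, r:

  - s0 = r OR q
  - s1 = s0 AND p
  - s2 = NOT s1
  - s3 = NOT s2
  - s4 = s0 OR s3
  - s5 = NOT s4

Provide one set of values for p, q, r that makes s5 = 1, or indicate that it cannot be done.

p=1, q=0, r=0

Check with p=1, q=0, r=0:
s0 = r OR q = 0 OR 0 = 0
s1 = s0 AND p = 0 AND 1 = 0
s2 = NOT s1 = NOT 0 = 1
s3 = NOT s2 = NOT 1 = 0
s4 = s0 OR s3 = 0 OR 0 = 0
s5 = NOT s4 = NOT 0 = 1
So s5 = 1 as required.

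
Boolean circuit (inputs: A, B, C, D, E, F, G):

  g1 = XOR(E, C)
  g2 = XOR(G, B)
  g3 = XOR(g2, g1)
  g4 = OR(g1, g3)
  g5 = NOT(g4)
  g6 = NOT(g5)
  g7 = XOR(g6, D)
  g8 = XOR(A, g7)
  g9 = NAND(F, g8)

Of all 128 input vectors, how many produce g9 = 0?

g9 = NAND(F, g8) must be 0, so both F = 1 and g8 = 1.
g8 = XOR(A, g7) must be 1, so A and g7 differ.
Enumerating the 128 input combinations, 32 give g9 = 0 and 96 give g9 = 1.

32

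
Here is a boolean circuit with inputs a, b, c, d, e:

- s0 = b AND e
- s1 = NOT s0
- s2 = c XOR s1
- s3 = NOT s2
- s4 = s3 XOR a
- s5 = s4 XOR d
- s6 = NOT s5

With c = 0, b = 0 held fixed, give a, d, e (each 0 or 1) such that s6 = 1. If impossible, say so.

Check with c = 0, b = 0 and a=1, d=1, e=0:
s0 = b AND e = 0 AND 0 = 0
s1 = NOT s0 = NOT 0 = 1
s2 = c XOR s1 = 0 XOR 1 = 1
s3 = NOT s2 = NOT 1 = 0
s4 = s3 XOR a = 0 XOR 1 = 1
s5 = s4 XOR d = 1 XOR 1 = 0
s6 = NOT s5 = NOT 0 = 1
So s6 = 1.

a=1 d=1 e=0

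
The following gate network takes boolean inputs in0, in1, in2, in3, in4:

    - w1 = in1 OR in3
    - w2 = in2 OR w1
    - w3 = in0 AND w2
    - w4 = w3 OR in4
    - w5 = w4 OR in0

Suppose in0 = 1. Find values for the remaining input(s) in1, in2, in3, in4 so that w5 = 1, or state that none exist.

in1=0, in2=1, in3=0, in4=0

Check with in0 = 1 and in1=0, in2=1, in3=0, in4=0:
w1 = in1 OR in3 = 0 OR 0 = 0
w2 = in2 OR w1 = 1 OR 0 = 1
w3 = in0 AND w2 = 1 AND 1 = 1
w4 = w3 OR in4 = 1 OR 0 = 1
w5 = w4 OR in0 = 1 OR 1 = 1
So w5 = 1.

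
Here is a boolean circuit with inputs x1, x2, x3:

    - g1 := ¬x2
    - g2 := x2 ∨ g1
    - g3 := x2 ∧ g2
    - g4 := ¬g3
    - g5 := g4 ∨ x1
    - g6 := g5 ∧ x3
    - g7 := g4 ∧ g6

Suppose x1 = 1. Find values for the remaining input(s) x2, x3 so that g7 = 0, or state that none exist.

g7 = g4 ∧ g6 must be 0, so at least one of g4, g6 is 0.
Check with x1 = 1 and x2=0, x3=0:
g1 = ¬x2 = ¬0 = 1
g2 = x2 ∨ g1 = 0 ∨ 1 = 1
g3 = x2 ∧ g2 = 0 ∧ 1 = 0
g4 = ¬g3 = ¬0 = 1
g5 = g4 ∨ x1 = 1 ∨ 1 = 1
g6 = g5 ∧ x3 = 1 ∧ 0 = 0
g7 = g4 ∧ g6 = 1 ∧ 0 = 0
So g7 = 0.

x2=0, x3=0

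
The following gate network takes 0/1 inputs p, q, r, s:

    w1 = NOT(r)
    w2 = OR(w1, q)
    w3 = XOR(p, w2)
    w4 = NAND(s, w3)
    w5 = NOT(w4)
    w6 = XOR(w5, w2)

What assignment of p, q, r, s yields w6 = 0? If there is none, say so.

w6 = XOR(w5, w2) must be 0, so w5 and w2 are equal.
Check with p=1 q=0 r=1 s=0:
w1 = NOT(r) = NOT 1 = 0
w2 = OR(w1, q) = OR(0, 0) = 0
w3 = XOR(p, w2) = XOR(1, 0) = 1
w4 = NAND(s, w3) = NAND(0, 1) = 1
w5 = NOT(w4) = NOT 1 = 0
w6 = XOR(w5, w2) = XOR(0, 0) = 0
So w6 = 0 as required.

p=1 q=0 r=1 s=0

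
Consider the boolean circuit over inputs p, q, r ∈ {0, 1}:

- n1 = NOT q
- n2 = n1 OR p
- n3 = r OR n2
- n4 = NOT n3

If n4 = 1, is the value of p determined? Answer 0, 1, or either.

0

n4 = NOT n3 must be 1, so n3 = 0.
Every assignment with n4 = 1 has p = 0; there are 1 such assignment(s).
  p=0, q=1, r=0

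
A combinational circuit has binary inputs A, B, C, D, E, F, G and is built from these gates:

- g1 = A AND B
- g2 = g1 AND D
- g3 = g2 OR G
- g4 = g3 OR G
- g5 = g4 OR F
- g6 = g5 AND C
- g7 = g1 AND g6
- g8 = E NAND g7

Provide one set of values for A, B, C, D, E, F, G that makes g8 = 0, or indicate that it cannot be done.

A=1 B=1 C=1 D=0 E=1 F=1 G=1

Check with A=1 B=1 C=1 D=0 E=1 F=1 G=1:
g1 = A AND B = 1 AND 1 = 1
g2 = g1 AND D = 1 AND 0 = 0
g3 = g2 OR G = 0 OR 1 = 1
g4 = g3 OR G = 1 OR 1 = 1
g5 = g4 OR F = 1 OR 1 = 1
g6 = g5 AND C = 1 AND 1 = 1
g7 = g1 AND g6 = 1 AND 1 = 1
g8 = E NAND g7 = 1 NAND 1 = 0
So g8 = 0 as required.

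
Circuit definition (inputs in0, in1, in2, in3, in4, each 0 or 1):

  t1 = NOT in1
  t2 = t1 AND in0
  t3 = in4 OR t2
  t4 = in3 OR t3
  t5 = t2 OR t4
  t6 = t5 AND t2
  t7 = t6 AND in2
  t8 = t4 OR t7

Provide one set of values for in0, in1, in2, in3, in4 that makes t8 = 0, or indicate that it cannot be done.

in0=1 in1=1 in2=1 in3=0 in4=0

t8 = t4 OR t7 must be 0, so both t4 = 0 and t7 = 0.
Check with in0=1 in1=1 in2=1 in3=0 in4=0:
t1 = NOT in1 = NOT 1 = 0
t2 = t1 AND in0 = 0 AND 1 = 0
t3 = in4 OR t2 = 0 OR 0 = 0
t4 = in3 OR t3 = 0 OR 0 = 0
t5 = t2 OR t4 = 0 OR 0 = 0
t6 = t5 AND t2 = 0 AND 0 = 0
t7 = t6 AND in2 = 0 AND 1 = 0
t8 = t4 OR t7 = 0 OR 0 = 0
So t8 = 0 as required.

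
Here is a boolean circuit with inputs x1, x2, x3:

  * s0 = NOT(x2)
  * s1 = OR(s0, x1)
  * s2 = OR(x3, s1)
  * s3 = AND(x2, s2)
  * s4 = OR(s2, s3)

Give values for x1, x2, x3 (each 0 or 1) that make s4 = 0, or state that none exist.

x1=0, x2=1, x3=0

Check with x1=0, x2=1, x3=0:
s0 = NOT(x2) = NOT 1 = 0
s1 = OR(s0, x1) = OR(0, 0) = 0
s2 = OR(x3, s1) = OR(0, 0) = 0
s3 = AND(x2, s2) = AND(1, 0) = 0
s4 = OR(s2, s3) = OR(0, 0) = 0
So s4 = 0 as required.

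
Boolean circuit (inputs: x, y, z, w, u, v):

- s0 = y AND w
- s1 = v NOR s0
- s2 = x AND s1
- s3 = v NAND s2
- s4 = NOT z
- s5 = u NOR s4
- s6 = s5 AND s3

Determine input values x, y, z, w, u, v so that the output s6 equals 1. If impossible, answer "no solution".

Check with x=0, y=1, z=1, w=1, u=0, v=0:
s0 = y AND w = 1 AND 1 = 1
s1 = v NOR s0 = 0 NOR 1 = 0
s2 = x AND s1 = 0 AND 0 = 0
s3 = v NAND s2 = 0 NAND 0 = 1
s4 = NOT z = NOT 1 = 0
s5 = u NOR s4 = 0 NOR 0 = 1
s6 = s5 AND s3 = 1 AND 1 = 1
So s6 = 1 as required.

x=0, y=1, z=1, w=1, u=0, v=0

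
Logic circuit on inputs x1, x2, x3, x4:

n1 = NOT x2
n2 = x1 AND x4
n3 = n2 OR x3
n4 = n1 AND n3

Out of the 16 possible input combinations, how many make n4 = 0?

11

n4 = n1 AND n3 must be 0, so at least one of n1, n3 is 0.
Enumerating the 16 input combinations, 11 give n4 = 0 and 5 give n4 = 1.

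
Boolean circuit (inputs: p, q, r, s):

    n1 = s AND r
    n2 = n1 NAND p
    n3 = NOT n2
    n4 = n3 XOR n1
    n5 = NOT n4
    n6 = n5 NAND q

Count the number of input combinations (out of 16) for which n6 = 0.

7

n6 = n5 NAND q must be 0, so both n5 = 1 and q = 1.
n5 = NOT n4 must be 1, so n4 = 0.
n4 = n3 XOR n1 must be 0, so n3 and n1 are equal.
Enumerating the 16 input combinations, 7 give n6 = 0 and 9 give n6 = 1.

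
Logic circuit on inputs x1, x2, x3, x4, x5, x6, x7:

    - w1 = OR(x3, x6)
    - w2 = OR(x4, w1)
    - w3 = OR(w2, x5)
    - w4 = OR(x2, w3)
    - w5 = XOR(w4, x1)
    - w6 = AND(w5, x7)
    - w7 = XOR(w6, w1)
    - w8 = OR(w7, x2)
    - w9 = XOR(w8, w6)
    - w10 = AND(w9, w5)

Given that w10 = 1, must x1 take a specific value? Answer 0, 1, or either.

w10 = AND(w9, w5) must be 1, so both w9 = 1 and w5 = 1.
w9 = XOR(w8, w6) must be 1, so w8 and w6 differ.
w5 = XOR(w4, x1) must be 1, so w4 and x1 differ.
Every assignment with w10 = 1 has x1 = 0; there are 40 such assignment(s).

0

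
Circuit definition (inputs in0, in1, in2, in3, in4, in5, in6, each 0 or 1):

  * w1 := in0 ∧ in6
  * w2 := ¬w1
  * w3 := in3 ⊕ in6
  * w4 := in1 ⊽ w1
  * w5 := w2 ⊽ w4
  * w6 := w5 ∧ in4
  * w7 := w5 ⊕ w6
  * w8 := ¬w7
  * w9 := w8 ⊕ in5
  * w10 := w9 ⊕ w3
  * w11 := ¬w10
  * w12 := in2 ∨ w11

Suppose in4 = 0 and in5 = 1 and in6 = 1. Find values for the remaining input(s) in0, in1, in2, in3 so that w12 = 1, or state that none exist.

Check with in4 = 0 and in5 = 1 and in6 = 1 and in0=1, in1=0, in2=1, in3=0:
w1 = in0 ∧ in6 = 1 ∧ 1 = 1
w2 = ¬w1 = ¬1 = 0
w3 = in3 ⊕ in6 = 0 ⊕ 1 = 1
w4 = in1 ⊽ w1 = 0 ⊽ 1 = 0
w5 = w2 ⊽ w4 = 0 ⊽ 0 = 1
w6 = w5 ∧ in4 = 1 ∧ 0 = 0
w7 = w5 ⊕ w6 = 1 ⊕ 0 = 1
w8 = ¬w7 = ¬1 = 0
w9 = w8 ⊕ in5 = 0 ⊕ 1 = 1
w10 = w9 ⊕ w3 = 1 ⊕ 1 = 0
w11 = ¬w10 = ¬0 = 1
w12 = in2 ∨ w11 = 1 ∨ 1 = 1
So w12 = 1.

in0=1, in1=0, in2=1, in3=0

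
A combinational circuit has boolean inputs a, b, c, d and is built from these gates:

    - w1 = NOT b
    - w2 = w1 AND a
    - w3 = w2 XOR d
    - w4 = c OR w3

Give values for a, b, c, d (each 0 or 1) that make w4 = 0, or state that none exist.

w4 = c OR w3 must be 0, so both c = 0 and w3 = 0.
w3 = w2 XOR d must be 0, so w2 and d are equal.
Check with a=1, b=1, c=0, d=0:
w1 = NOT b = NOT 1 = 0
w2 = w1 AND a = 0 AND 1 = 0
w3 = w2 XOR d = 0 XOR 0 = 0
w4 = c OR w3 = 0 OR 0 = 0
So w4 = 0 as required.

a=1, b=1, c=0, d=0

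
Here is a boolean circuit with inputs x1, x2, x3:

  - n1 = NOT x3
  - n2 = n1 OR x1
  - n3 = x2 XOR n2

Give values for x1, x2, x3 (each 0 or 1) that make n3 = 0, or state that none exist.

x1=1, x2=1, x3=0

n3 = x2 XOR n2 must be 0, so x2 and n2 are equal.
Check with x1=1, x2=1, x3=0:
n1 = NOT x3 = NOT 0 = 1
n2 = n1 OR x1 = 1 OR 1 = 1
n3 = x2 XOR n2 = 1 XOR 1 = 0
So n3 = 0 as required.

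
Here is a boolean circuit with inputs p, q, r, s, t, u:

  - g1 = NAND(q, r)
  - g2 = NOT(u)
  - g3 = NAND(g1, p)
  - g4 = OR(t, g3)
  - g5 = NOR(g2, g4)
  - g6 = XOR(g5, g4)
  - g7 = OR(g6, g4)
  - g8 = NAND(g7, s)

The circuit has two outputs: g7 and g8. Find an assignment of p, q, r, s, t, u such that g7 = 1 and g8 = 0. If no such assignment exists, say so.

p=1 q=0 r=1 s=1 t=0 u=1

Check with p=1 q=0 r=1 s=1 t=0 u=1:
g1 = NAND(q, r) = NAND(0, 1) = 1
g2 = NOT(u) = NOT 1 = 0
g3 = NAND(g1, p) = NAND(1, 1) = 0
g4 = OR(t, g3) = OR(0, 0) = 0
g5 = NOR(g2, g4) = NOR(0, 0) = 1
g6 = XOR(g5, g4) = XOR(1, 0) = 1
g7 = OR(g6, g4) = OR(1, 0) = 1
g8 = NAND(g7, s) = NAND(1, 1) = 0
So g7 = 1 and g8 = 0.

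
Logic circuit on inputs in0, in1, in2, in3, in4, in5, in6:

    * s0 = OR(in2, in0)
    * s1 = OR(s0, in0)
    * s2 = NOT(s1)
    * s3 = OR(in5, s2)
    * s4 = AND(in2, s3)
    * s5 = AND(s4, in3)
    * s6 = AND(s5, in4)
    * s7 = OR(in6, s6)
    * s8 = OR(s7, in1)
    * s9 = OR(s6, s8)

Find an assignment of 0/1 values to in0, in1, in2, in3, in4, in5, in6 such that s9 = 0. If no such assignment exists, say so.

in0=0 in1=0 in2=1 in3=0 in4=0 in5=1 in6=0

s9 = OR(s6, s8) must be 0, so both s6 = 0 and s8 = 0.
Check with in0=0 in1=0 in2=1 in3=0 in4=0 in5=1 in6=0:
s0 = OR(in2, in0) = OR(1, 0) = 1
s1 = OR(s0, in0) = OR(1, 0) = 1
s2 = NOT(s1) = NOT 1 = 0
s3 = OR(in5, s2) = OR(1, 0) = 1
s4 = AND(in2, s3) = AND(1, 1) = 1
s5 = AND(s4, in3) = AND(1, 0) = 0
s6 = AND(s5, in4) = AND(0, 0) = 0
s7 = OR(in6, s6) = OR(0, 0) = 0
s8 = OR(s7, in1) = OR(0, 0) = 0
s9 = OR(s6, s8) = OR(0, 0) = 0
So s9 = 0 as required.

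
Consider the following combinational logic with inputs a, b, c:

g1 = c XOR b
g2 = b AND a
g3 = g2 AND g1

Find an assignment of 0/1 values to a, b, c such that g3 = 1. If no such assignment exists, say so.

Check with a=1 b=1 c=0:
g1 = c XOR b = 0 XOR 1 = 1
g2 = b AND a = 1 AND 1 = 1
g3 = g2 AND g1 = 1 AND 1 = 1
So g3 = 1 as required.

a=1 b=1 c=0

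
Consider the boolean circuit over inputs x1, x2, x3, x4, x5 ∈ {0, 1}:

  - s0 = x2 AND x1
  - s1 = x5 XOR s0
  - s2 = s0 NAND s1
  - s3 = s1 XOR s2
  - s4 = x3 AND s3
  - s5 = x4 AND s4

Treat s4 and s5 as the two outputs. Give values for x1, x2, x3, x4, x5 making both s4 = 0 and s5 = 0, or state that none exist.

Check with x1=0, x2=1, x3=1, x4=0, x5=1:
s0 = x2 AND x1 = 1 AND 0 = 0
s1 = x5 XOR s0 = 1 XOR 0 = 1
s2 = s0 NAND s1 = 0 NAND 1 = 1
s3 = s1 XOR s2 = 1 XOR 1 = 0
s4 = x3 AND s3 = 1 AND 0 = 0
s5 = x4 AND s4 = 0 AND 0 = 0
So s4 = 0 and s5 = 0.

x1=0, x2=1, x3=1, x4=0, x5=1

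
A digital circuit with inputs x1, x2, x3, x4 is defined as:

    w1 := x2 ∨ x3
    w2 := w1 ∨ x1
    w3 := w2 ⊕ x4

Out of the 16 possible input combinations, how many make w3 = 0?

w3 = w2 ⊕ x4 must be 0, so w2 and x4 are equal.
Enumerating the 16 input combinations, 8 give w3 = 0 and 8 give w3 = 1.

8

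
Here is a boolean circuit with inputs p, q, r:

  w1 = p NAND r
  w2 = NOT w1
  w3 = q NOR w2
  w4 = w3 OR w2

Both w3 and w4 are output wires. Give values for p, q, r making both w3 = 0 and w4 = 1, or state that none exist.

p=1, q=1, r=1

Check with p=1, q=1, r=1:
w1 = p NAND r = 1 NAND 1 = 0
w2 = NOT w1 = NOT 0 = 1
w3 = q NOR w2 = 1 NOR 1 = 0
w4 = w3 OR w2 = 0 OR 1 = 1
So w3 = 0 and w4 = 1.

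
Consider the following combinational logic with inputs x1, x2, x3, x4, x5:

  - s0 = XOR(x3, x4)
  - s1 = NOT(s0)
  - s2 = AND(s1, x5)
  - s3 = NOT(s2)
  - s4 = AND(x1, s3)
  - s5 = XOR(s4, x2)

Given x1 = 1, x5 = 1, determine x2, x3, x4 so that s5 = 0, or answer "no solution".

x2=0 x3=0 x4=0

s5 = XOR(s4, x2) must be 0, so s4 and x2 are equal.
Check with x1 = 1, x5 = 1 and x2=0, x3=0, x4=0:
s0 = XOR(x3, x4) = XOR(0, 0) = 0
s1 = NOT(s0) = NOT 0 = 1
s2 = AND(s1, x5) = AND(1, 1) = 1
s3 = NOT(s2) = NOT 1 = 0
s4 = AND(x1, s3) = AND(1, 0) = 0
s5 = XOR(s4, x2) = XOR(0, 0) = 0
So s5 = 0.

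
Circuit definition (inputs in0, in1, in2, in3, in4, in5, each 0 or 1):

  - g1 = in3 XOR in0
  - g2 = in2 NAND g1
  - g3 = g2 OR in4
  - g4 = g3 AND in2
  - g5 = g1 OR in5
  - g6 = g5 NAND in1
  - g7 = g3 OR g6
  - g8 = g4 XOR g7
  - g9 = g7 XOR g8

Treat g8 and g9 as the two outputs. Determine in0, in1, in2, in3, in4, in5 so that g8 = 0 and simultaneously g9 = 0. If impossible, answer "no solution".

in0=1, in1=1, in2=1, in3=0, in4=0, in5=1

Check with in0=1, in1=1, in2=1, in3=0, in4=0, in5=1:
g1 = in3 XOR in0 = 0 XOR 1 = 1
g2 = in2 NAND g1 = 1 NAND 1 = 0
g3 = g2 OR in4 = 0 OR 0 = 0
g4 = g3 AND in2 = 0 AND 1 = 0
g5 = g1 OR in5 = 1 OR 1 = 1
g6 = g5 NAND in1 = 1 NAND 1 = 0
g7 = g3 OR g6 = 0 OR 0 = 0
g8 = g4 XOR g7 = 0 XOR 0 = 0
g9 = g7 XOR g8 = 0 XOR 0 = 0
So g8 = 0 and g9 = 0.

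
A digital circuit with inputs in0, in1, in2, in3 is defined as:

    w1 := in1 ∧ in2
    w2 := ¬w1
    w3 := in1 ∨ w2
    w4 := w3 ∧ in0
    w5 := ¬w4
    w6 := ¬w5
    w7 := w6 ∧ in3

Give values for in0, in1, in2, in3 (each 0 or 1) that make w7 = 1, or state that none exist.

Check with in0=1, in1=1, in2=0, in3=1:
w1 = in1 ∧ in2 = 1 ∧ 0 = 0
w2 = ¬w1 = ¬0 = 1
w3 = in1 ∨ w2 = 1 ∨ 1 = 1
w4 = w3 ∧ in0 = 1 ∧ 1 = 1
w5 = ¬w4 = ¬1 = 0
w6 = ¬w5 = ¬0 = 1
w7 = w6 ∧ in3 = 1 ∧ 1 = 1
So w7 = 1 as required.

in0=1, in1=1, in2=0, in3=1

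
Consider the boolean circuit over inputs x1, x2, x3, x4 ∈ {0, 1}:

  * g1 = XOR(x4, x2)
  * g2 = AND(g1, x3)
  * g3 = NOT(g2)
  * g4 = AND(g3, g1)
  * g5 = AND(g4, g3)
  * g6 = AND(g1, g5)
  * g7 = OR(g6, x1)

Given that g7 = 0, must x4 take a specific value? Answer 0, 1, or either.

either

Both values of x4 occur among assignments with g7 = 0:
  x4=0: x1=0, x2=0, x3=0, x4=0
  x4=1: x1=0, x2=0, x3=1, x4=1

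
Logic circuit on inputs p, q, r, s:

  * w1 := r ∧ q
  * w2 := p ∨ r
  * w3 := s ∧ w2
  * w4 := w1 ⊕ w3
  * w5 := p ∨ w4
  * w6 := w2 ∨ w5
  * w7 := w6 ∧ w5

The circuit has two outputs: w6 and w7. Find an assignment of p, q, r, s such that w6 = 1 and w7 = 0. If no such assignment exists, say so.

p=0 q=1 r=1 s=1

Check with p=0 q=1 r=1 s=1:
w1 = r ∧ q = 1 ∧ 1 = 1
w2 = p ∨ r = 0 ∨ 1 = 1
w3 = s ∧ w2 = 1 ∧ 1 = 1
w4 = w1 ⊕ w3 = 1 ⊕ 1 = 0
w5 = p ∨ w4 = 0 ∨ 0 = 0
w6 = w2 ∨ w5 = 1 ∨ 0 = 1
w7 = w6 ∧ w5 = 1 ∧ 0 = 0
So w6 = 1 and w7 = 0.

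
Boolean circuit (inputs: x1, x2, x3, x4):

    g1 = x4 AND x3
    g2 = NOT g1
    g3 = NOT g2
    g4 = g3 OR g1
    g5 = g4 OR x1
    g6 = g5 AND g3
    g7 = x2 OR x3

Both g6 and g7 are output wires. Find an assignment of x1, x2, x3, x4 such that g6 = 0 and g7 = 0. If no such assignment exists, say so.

x1=0 x2=0 x3=0 x4=1

Check with x1=0 x2=0 x3=0 x4=1:
g1 = x4 AND x3 = 1 AND 0 = 0
g2 = NOT g1 = NOT 0 = 1
g3 = NOT g2 = NOT 1 = 0
g4 = g3 OR g1 = 0 OR 0 = 0
g5 = g4 OR x1 = 0 OR 0 = 0
g6 = g5 AND g3 = 0 AND 0 = 0
g7 = x2 OR x3 = 0 OR 0 = 0
So g6 = 0 and g7 = 0.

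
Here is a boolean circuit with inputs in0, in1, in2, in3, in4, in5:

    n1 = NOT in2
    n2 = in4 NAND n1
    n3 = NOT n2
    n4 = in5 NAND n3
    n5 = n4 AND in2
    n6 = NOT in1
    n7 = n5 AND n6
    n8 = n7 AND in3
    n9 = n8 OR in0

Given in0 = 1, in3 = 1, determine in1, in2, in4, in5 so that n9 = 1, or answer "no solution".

in1=0, in2=1, in4=1, in5=0

n9 = n8 OR in0 must be 1, so at least one of n8, in0 is 1.
Check with in0 = 1, in3 = 1 and in1=0, in2=1, in4=1, in5=0:
n1 = NOT in2 = NOT 1 = 0
n2 = in4 NAND n1 = 1 NAND 0 = 1
n3 = NOT n2 = NOT 1 = 0
n4 = in5 NAND n3 = 0 NAND 0 = 1
n5 = n4 AND in2 = 1 AND 1 = 1
n6 = NOT in1 = NOT 0 = 1
n7 = n5 AND n6 = 1 AND 1 = 1
n8 = n7 AND in3 = 1 AND 1 = 1
n9 = n8 OR in0 = 1 OR 1 = 1
So n9 = 1.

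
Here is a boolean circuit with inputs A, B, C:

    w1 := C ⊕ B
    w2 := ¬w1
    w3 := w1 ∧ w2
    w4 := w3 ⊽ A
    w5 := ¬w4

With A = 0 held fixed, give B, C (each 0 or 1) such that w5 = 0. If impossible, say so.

B=1, C=1

Check with A = 0 and B=1, C=1:
w1 = C ⊕ B = 1 ⊕ 1 = 0
w2 = ¬w1 = ¬0 = 1
w3 = w1 ∧ w2 = 0 ∧ 1 = 0
w4 = w3 ⊽ A = 0 ⊽ 0 = 1
w5 = ¬w4 = ¬1 = 0
So w5 = 0.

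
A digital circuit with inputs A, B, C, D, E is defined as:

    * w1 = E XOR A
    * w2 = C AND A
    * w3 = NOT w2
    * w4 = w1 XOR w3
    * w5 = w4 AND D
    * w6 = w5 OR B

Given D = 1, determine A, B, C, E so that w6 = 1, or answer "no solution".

A=0, B=1, C=0, E=1

w6 = w5 OR B must be 1, so at least one of w5, B is 1.
Check with D = 1 and A=0, B=1, C=0, E=1:
w1 = E XOR A = 1 XOR 0 = 1
w2 = C AND A = 0 AND 0 = 0
w3 = NOT w2 = NOT 0 = 1
w4 = w1 XOR w3 = 1 XOR 1 = 0
w5 = w4 AND D = 0 AND 1 = 0
w6 = w5 OR B = 0 OR 1 = 1
So w6 = 1.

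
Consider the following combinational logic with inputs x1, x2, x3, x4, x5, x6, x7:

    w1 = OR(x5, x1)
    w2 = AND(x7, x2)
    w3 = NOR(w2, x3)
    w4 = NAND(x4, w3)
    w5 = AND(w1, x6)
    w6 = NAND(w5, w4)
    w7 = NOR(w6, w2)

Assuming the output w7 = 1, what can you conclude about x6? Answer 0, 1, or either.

1

w7 = NOR(w6, w2) must be 1, so both w6 = 0 and w2 = 0.
w6 = NAND(w5, w4) must be 0, so both w5 = 1 and w4 = 1.
w2 = AND(x7, x2) must be 0, so at least one of x7, x2 is 0.
Every assignment with w7 = 1 has x6 = 1; there are 27 such assignment(s).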